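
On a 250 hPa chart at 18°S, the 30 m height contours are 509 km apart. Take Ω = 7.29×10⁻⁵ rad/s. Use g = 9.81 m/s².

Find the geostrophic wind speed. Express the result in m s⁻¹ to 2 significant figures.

13 m s⁻¹

Coriolis parameter at 18°S:
f = 2Ω sin φ = 2 × 7.29×10⁻⁵ × sin 18° = 4.51×10⁻⁵ s⁻¹
Height gradient: |∂Z/∂n| = 30 m / 509000 m = 5.89×10⁻⁵
On a pressure surface, geostrophic balance gives V_g = (g/f)|∂Z/∂n|:
V_g = 9.81 × 5.89×10⁻⁵ / 4.51×10⁻⁵ = 12.8 m/s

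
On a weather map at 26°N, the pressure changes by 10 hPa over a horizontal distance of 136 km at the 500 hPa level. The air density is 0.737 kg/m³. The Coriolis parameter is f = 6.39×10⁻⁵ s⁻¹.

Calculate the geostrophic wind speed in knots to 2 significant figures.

Pressure gradient: |∂P/∂n| = 1000 Pa / 136000 m = 7.35×10⁻³ Pa/m
Geostrophic balance (pressure-gradient force = Coriolis force):
V_g = (1/(fρ)) |∂P/∂n| = 7.35×10⁻³ / (6.39×10⁻⁵ × 0.737) = 156 m/s
Converting: 156 m/s × 1.944 = 300 knots

300 knots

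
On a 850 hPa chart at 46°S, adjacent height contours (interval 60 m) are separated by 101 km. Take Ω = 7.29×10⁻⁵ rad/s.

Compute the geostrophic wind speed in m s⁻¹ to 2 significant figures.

Coriolis parameter at 46°S:
f = 2Ω sin φ = 2 × 7.29×10⁻⁵ × sin 46° = 1.05×10⁻⁴ s⁻¹
Height gradient: |∂Z/∂n| = 60 m / 101000 m = 5.94×10⁻⁴
On a pressure surface, geostrophic balance gives V_g = (g/f)|∂Z/∂n|:
V_g = 9.81 × 5.94×10⁻⁴ / 1.05×10⁻⁴ = 55.6 m/s

56 m s⁻¹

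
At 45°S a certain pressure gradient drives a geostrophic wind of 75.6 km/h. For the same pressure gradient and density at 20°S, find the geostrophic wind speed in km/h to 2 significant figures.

160 km/h

With the same pressure gradient and density, V_g ∝ 1/f ∝ 1/sin φ.
V₂ = V₁ · sin φ₁ / sin φ₂ = 75.6 × sin 45° / sin 20°
V₂ = 75.6 × 0.7071/0.3420 = 160 km/h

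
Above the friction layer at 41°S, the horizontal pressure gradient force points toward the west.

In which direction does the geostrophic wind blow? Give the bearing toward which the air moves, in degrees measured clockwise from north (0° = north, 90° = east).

180°

The pressure-gradient force points toward the west (bearing 270°).
Geostrophic balance: in the Southern Hemisphere the Coriolis force deflects motion to the left, so the geostrophic wind blows 90° to the left of the pressure-gradient force (low pressure on the right).
Rotating 270° by 90° counterclockwise gives 180° — the wind blows toward the south.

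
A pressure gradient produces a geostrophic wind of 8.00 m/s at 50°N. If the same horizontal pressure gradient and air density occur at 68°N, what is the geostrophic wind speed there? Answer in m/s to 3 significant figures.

6.61 m/s

With the same pressure gradient and density, V_g ∝ 1/f ∝ 1/sin φ.
V₂ = V₁ · sin φ₁ / sin φ₂ = 8.00 × sin 50° / sin 68°
V₂ = 8.00 × 0.7660/0.9272 = 6.61 m/s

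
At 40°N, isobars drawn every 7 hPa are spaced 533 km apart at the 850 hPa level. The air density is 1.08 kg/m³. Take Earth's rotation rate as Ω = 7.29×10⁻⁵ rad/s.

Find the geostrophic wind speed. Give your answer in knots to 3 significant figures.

25.2 knots

Coriolis parameter at 40°N:
f = 2Ω sin φ = 2 × 7.29×10⁻⁵ × sin 40° = 9.37×10⁻⁵ s⁻¹
Pressure gradient: |∂P/∂n| = 700 Pa / 533000 m = 1.31×10⁻³ Pa/m
Geostrophic balance (pressure-gradient force = Coriolis force):
V_g = (1/(fρ)) |∂P/∂n| = 1.31×10⁻³ / (9.37×10⁻⁵ × 1.08) = 13.0 m/s
Converting: 13.0 m/s × 1.944 = 25.2 knots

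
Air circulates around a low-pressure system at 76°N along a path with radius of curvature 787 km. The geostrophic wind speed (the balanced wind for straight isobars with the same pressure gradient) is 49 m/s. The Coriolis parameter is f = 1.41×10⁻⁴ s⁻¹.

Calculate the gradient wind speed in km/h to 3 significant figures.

132 km/h

Around a low, centrifugal force acts outward with Coriolis, so pressure-gradient force balances both:
(1/ρ)|∂P/∂n| = fV + V²/R  →  V² + fR·V − fR·V_g = 0
With fR = 1.41×10⁻⁴ × 787×10³ m = 111 m/s:
V = [−fR + √((fR)² + 4 fR V_g)]/2 = [−111 + √(111² + 4×111×49)]/2 = 36.8 m/s
Subgeostrophic (V < V_g = 49 m/s), as expected around a low.
Converting: 36.8 m/s × 3.6 = 132 km/h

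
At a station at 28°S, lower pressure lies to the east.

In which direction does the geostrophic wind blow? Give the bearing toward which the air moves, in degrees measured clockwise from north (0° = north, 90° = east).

The pressure-gradient force points toward the east (bearing 090°).
Geostrophic balance: in the Southern Hemisphere the Coriolis force deflects motion to the left, so the geostrophic wind blows 90° to the left of the pressure-gradient force (low pressure on the right).
Rotating 090° by 90° counterclockwise gives 000° — the wind blows toward the north.

000°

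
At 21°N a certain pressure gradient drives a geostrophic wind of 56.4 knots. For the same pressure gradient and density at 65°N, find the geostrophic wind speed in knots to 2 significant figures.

22 knots

With the same pressure gradient and density, V_g ∝ 1/f ∝ 1/sin φ.
V₂ = V₁ · sin φ₁ / sin φ₂ = 56.4 × sin 21° / sin 65°
V₂ = 56.4 × 0.3584/0.9063 = 22 knots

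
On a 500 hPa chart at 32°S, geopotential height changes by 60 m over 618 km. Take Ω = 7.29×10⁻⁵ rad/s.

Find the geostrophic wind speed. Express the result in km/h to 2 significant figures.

Coriolis parameter at 32°S:
f = 2Ω sin φ = 2 × 7.29×10⁻⁵ × sin 32° = 7.73×10⁻⁵ s⁻¹
Height gradient: |∂Z/∂n| = 60 m / 618000 m = 9.71×10⁻⁵
On a pressure surface, geostrophic balance gives V_g = (g/f)|∂Z/∂n|:
V_g = 9.81 × 9.71×10⁻⁵ / 7.73×10⁻⁵ = 12.3 m/s
Converting: 12.3 m/s × 3.6 = 44 km/h

44 km/h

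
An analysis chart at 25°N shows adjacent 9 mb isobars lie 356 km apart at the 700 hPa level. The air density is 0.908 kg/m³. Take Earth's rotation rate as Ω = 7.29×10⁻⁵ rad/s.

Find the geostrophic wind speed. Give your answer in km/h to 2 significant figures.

160 km/h

Coriolis parameter at 25°N:
f = 2Ω sin φ = 2 × 7.29×10⁻⁵ × sin 25° = 6.16×10⁻⁵ s⁻¹
Pressure gradient: |∂P/∂n| = 900 Pa / 356000 m = 2.53×10⁻³ Pa/m
Geostrophic balance (pressure-gradient force = Coriolis force):
V_g = (1/(fρ)) |∂P/∂n| = 2.53×10⁻³ / (6.16×10⁻⁵ × 0.908) = 45.2 m/s
Converting: 45.2 m/s × 3.6 = 160 km/h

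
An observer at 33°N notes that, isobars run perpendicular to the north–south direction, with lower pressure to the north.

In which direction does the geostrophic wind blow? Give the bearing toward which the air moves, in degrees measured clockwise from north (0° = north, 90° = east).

090°

The pressure-gradient force points toward the north (bearing 000°).
Geostrophic balance: in the Northern Hemisphere the Coriolis force deflects motion to the right, so the geostrophic wind blows 90° to the right of the pressure-gradient force (low pressure on the left).
Rotating 000° by 90° clockwise gives 090° — the wind blows toward the east.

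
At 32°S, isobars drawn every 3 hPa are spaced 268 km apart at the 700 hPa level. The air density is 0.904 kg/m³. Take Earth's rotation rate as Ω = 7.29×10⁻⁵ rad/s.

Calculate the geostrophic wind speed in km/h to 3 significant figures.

57.7 km/h

Coriolis parameter at 32°S:
f = 2Ω sin φ = 2 × 7.29×10⁻⁵ × sin 32° = 7.73×10⁻⁵ s⁻¹
Pressure gradient: |∂P/∂n| = 300 Pa / 268000 m = 1.12×10⁻³ Pa/m
Geostrophic balance (pressure-gradient force = Coriolis force):
V_g = (1/(fρ)) |∂P/∂n| = 1.12×10⁻³ / (7.73×10⁻⁵ × 0.904) = 16.0 m/s
Converting: 16.0 m/s × 3.6 = 57.7 km/h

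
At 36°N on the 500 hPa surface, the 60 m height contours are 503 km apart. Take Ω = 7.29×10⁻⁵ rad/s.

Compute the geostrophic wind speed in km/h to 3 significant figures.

Coriolis parameter at 36°N:
f = 2Ω sin φ = 2 × 7.29×10⁻⁵ × sin 36° = 8.57×10⁻⁵ s⁻¹
Height gradient: |∂Z/∂n| = 60 m / 503000 m = 1.19×10⁻⁴
On a pressure surface, geostrophic balance gives V_g = (g/f)|∂Z/∂n|:
V_g = 9.81 × 1.19×10⁻⁴ / 8.57×10⁻⁵ = 13.7 m/s
Converting: 13.7 m/s × 3.6 = 49.2 km/h

49.2 km/h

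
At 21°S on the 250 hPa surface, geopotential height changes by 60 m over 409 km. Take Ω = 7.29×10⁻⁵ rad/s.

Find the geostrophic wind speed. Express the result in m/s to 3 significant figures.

Coriolis parameter at 21°S:
f = 2Ω sin φ = 2 × 7.29×10⁻⁵ × sin 21° = 5.23×10⁻⁵ s⁻¹
Height gradient: |∂Z/∂n| = 60 m / 409000 m = 1.47×10⁻⁴
On a pressure surface, geostrophic balance gives V_g = (g/f)|∂Z/∂n|:
V_g = 9.81 × 1.47×10⁻⁴ / 5.23×10⁻⁵ = 27.5 m/s

27.5 m/s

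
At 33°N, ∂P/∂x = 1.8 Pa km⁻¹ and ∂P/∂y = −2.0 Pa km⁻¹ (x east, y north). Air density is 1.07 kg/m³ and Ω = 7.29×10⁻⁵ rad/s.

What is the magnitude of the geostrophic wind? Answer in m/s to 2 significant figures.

Coriolis parameter at 33°N:
f = 2Ω sin φ = 2 × 7.29×10⁻⁵ × sin 33° = 7.94×10⁻⁵ s⁻¹
Component geostrophic relations (x east, y north):
u_g = −(1/(fρ)) ∂P/∂y,  v_g = (1/(fρ)) ∂P/∂x
u_g = −(−2.0×10⁻³)/(7.94×10⁻⁵ × 1.07) = 23.5 m/s;  v_g = (1.8×10⁻³)/(7.94×10⁻⁵ × 1.07) = 21.2 m/s
|V_g| = √(u_g² + v_g²) = 31.7 m/s

32 m/s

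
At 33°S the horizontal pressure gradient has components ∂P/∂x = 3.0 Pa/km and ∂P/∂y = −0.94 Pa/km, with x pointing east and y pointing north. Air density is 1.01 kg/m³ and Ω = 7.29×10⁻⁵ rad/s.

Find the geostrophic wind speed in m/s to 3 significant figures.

39.2 m/s

Coriolis parameter at 33°S:
f = 2Ω sin φ = 2 × 7.29×10⁻⁵ × sin 33° = 7.94×10⁻⁵ s⁻¹
In the Southern Hemisphere f is negative: f = −7.94×10⁻⁵ s⁻¹.
Component geostrophic relations (x east, y north):
u_g = −(1/(fρ)) ∂P/∂y,  v_g = (1/(fρ)) ∂P/∂x
u_g = −(−0.94×10⁻³)/(−7.94×10⁻⁵ × 1.01) = −11.7 m/s;  v_g = (3.0×10⁻³)/(−7.94×10⁻⁵ × 1.01) = −37.4 m/s
|V_g| = √(u_g² + v_g²) = 39.2 m/s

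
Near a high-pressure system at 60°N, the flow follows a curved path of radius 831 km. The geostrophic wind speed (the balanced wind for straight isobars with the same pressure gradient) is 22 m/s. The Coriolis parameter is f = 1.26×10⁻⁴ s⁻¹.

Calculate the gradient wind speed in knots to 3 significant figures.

61.1 knots

Around a high, pressure-gradient force acts outward with centrifugal, so Coriolis balances both:
fV = (1/ρ)|∂P/∂n| + V²/R  →  V² − fR·V + fR·V_g = 0
With fR = 1.26×10⁻⁴ × 831×10³ m = 105 m/s:
V = [fR − √((fR)² − 4 fR V_g)]/2 = [105 − √(105² − 4×105×22)]/2 = 31.4 m/s
Supergeostrophic (V > V_g = 22 m/s), as expected around a high.
Converting: 31.4 m/s × 1.944 = 61.1 knots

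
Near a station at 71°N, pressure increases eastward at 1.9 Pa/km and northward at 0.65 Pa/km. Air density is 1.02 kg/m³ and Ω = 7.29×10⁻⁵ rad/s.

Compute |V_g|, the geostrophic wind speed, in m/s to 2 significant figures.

14 m/s

Coriolis parameter at 71°N:
f = 2Ω sin φ = 2 × 7.29×10⁻⁵ × sin 71° = 1.38×10⁻⁴ s⁻¹
Component geostrophic relations (x east, y north):
u_g = −(1/(fρ)) ∂P/∂y,  v_g = (1/(fρ)) ∂P/∂x
u_g = −(0.65×10⁻³)/(1.38×10⁻⁴ × 1.02) = −4.62 m/s;  v_g = (1.9×10⁻³)/(1.38×10⁻⁴ × 1.02) = 13.5 m/s
|V_g| = √(u_g² + v_g²) = 14.3 m/s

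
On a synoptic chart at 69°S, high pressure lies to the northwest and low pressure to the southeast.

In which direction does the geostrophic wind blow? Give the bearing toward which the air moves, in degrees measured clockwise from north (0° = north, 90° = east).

The pressure-gradient force points toward the southeast (bearing 135°).
Geostrophic balance: in the Southern Hemisphere the Coriolis force deflects motion to the left, so the geostrophic wind blows 90° to the left of the pressure-gradient force (low pressure on the right).
Rotating 135° by 90° counterclockwise gives 045° — the wind blows toward the northeast.

045°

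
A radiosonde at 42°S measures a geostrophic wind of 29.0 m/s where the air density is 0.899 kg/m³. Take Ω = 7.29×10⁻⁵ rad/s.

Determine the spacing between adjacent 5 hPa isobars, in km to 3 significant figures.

197 km

Coriolis parameter at 42°S:
f = 2Ω sin φ = 2 × 7.29×10⁻⁵ × sin 42° = 9.76×10⁻⁵ s⁻¹
Geostrophic balance rearranged: |∂P/∂n| = f ρ V_g
|∂P/∂n| = 9.76×10⁻⁵ × 0.899 × 29.0 = 2.54×10⁻³ Pa/m
Isobar spacing: Δn = ΔP/|∂P/∂n| = 500 Pa / 2.54×10⁻³ Pa/m = 196582 m ≈ 197 km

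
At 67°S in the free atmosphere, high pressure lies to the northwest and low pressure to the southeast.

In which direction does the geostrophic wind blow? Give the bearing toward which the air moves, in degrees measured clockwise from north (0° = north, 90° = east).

045°

The pressure-gradient force points toward the southeast (bearing 135°).
Geostrophic balance: in the Southern Hemisphere the Coriolis force deflects motion to the left, so the geostrophic wind blows 90° to the left of the pressure-gradient force (low pressure on the right).
Rotating 135° by 90° counterclockwise gives 045° — the wind blows toward the northeast.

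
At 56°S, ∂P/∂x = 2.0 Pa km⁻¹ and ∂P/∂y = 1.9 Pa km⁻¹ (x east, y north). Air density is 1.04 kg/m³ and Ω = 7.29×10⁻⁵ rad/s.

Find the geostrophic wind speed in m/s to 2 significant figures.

22 m/s

Coriolis parameter at 56°S:
f = 2Ω sin φ = 2 × 7.29×10⁻⁵ × sin 56° = 1.21×10⁻⁴ s⁻¹
In the Southern Hemisphere f is negative: f = −1.21×10⁻⁴ s⁻¹.
Component geostrophic relations (x east, y north):
u_g = −(1/(fρ)) ∂P/∂y,  v_g = (1/(fρ)) ∂P/∂x
u_g = −(1.9×10⁻³)/(−1.21×10⁻⁴ × 1.04) = 15.1 m/s;  v_g = (2.0×10⁻³)/(−1.21×10⁻⁴ × 1.04) = −15.9 m/s
|V_g| = √(u_g² + v_g²) = 21.9 m/s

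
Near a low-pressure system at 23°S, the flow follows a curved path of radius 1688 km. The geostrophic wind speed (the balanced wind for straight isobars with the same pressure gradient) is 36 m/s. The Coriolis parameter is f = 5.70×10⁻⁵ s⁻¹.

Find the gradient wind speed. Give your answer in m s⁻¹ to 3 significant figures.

27.9 m s⁻¹

Around a low, centrifugal force acts outward with Coriolis, so pressure-gradient force balances both:
(1/ρ)|∂P/∂n| = fV + V²/R  →  V² + fR·V − fR·V_g = 0
With fR = 5.70×10⁻⁵ × 1688×10³ m = 96.2 m/s:
V = [−fR + √((fR)² + 4 fR V_g)]/2 = [−96.2 + √(96.2² + 4×96.2×36)]/2 = 27.9 m/s
Subgeostrophic (V < V_g = 36 m/s), as expected around a low.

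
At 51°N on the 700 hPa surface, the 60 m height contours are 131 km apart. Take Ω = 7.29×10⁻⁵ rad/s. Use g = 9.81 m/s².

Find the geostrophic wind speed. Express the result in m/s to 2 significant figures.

Coriolis parameter at 51°N:
f = 2Ω sin φ = 2 × 7.29×10⁻⁵ × sin 51° = 1.13×10⁻⁴ s⁻¹
Height gradient: |∂Z/∂n| = 60 m / 131000 m = 4.58×10⁻⁴
On a pressure surface, geostrophic balance gives V_g = (g/f)|∂Z/∂n|:
V_g = 9.81 × 4.58×10⁻⁴ / 1.13×10⁻⁴ = 39.7 m/s

40 m/s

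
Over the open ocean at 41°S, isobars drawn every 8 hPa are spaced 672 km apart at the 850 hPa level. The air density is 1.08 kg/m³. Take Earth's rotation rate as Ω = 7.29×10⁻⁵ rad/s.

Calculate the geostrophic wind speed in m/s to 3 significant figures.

Coriolis parameter at 41°S:
f = 2Ω sin φ = 2 × 7.29×10⁻⁵ × sin 41° = 9.57×10⁻⁵ s⁻¹
Pressure gradient: |∂P/∂n| = 800 Pa / 672000 m = 1.19×10⁻³ Pa/m
Geostrophic balance (pressure-gradient force = Coriolis force):
V_g = (1/(fρ)) |∂P/∂n| = 1.19×10⁻³ / (9.57×10⁻⁵ × 1.08) = 11.5 m/s

11.5 m/s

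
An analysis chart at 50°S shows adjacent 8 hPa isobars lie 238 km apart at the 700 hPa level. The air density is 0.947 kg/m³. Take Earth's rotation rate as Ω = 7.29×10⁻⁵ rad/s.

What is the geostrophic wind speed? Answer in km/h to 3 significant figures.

114 km/h

Coriolis parameter at 50°S:
f = 2Ω sin φ = 2 × 7.29×10⁻⁵ × sin 50° = 1.12×10⁻⁴ s⁻¹
Pressure gradient: |∂P/∂n| = 800 Pa / 238000 m = 3.36×10⁻³ Pa/m
Geostrophic balance (pressure-gradient force = Coriolis force):
V_g = (1/(fρ)) |∂P/∂n| = 3.36×10⁻³ / (1.12×10⁻⁴ × 0.947) = 31.8 m/s
Converting: 31.8 m/s × 3.6 = 114 km/h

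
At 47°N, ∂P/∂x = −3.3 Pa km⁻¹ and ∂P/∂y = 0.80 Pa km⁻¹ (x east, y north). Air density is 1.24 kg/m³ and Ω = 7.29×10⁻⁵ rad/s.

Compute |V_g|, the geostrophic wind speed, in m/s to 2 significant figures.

26 m/s

Coriolis parameter at 47°N:
f = 2Ω sin φ = 2 × 7.29×10⁻⁵ × sin 47° = 1.07×10⁻⁴ s⁻¹
Component geostrophic relations (x east, y north):
u_g = −(1/(fρ)) ∂P/∂y,  v_g = (1/(fρ)) ∂P/∂x
u_g = −(0.80×10⁻³)/(1.07×10⁻⁴ × 1.24) = −6.05 m/s;  v_g = (−3.3×10⁻³)/(1.07×10⁻⁴ × 1.24) = −25.0 m/s
|V_g| = √(u_g² + v_g²) = 25.7 m/s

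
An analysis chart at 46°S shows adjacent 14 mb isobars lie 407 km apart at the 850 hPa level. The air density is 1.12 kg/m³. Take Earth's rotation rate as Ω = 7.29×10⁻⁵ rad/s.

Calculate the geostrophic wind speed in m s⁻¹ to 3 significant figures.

Coriolis parameter at 46°S:
f = 2Ω sin φ = 2 × 7.29×10⁻⁵ × sin 46° = 1.05×10⁻⁴ s⁻¹
Pressure gradient: |∂P/∂n| = 1400 Pa / 407000 m = 3.44×10⁻³ Pa/m
Geostrophic balance (pressure-gradient force = Coriolis force):
V_g = (1/(fρ)) |∂P/∂n| = 3.44×10⁻³ / (1.05×10⁻⁴ × 1.12) = 29.3 m/s

29.3 m s⁻¹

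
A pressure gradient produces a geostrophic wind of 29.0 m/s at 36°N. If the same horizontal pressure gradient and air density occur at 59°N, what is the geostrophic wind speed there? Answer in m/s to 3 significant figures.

19.9 m/s

With the same pressure gradient and density, V_g ∝ 1/f ∝ 1/sin φ.
V₂ = V₁ · sin φ₁ / sin φ₂ = 29.0 × sin 36° / sin 59°
V₂ = 29.0 × 0.5878/0.8572 = 19.9 m/s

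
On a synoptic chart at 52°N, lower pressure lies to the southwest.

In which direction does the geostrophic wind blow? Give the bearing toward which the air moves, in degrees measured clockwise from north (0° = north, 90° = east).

315°

The pressure-gradient force points toward the southwest (bearing 225°).
Geostrophic balance: in the Northern Hemisphere the Coriolis force deflects motion to the right, so the geostrophic wind blows 90° to the right of the pressure-gradient force (low pressure on the left).
Rotating 225° by 90° clockwise gives 315° — the wind blows toward the northwest.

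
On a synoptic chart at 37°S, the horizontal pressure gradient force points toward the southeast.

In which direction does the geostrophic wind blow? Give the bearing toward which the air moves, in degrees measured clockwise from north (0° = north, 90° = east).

045°

The pressure-gradient force points toward the southeast (bearing 135°).
Geostrophic balance: in the Southern Hemisphere the Coriolis force deflects motion to the left, so the geostrophic wind blows 90° to the left of the pressure-gradient force (low pressure on the right).
Rotating 135° by 90° counterclockwise gives 045° — the wind blows toward the northeast.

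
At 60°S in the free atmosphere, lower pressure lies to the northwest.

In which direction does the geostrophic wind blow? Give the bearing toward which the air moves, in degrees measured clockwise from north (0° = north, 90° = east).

225°

The pressure-gradient force points toward the northwest (bearing 315°).
Geostrophic balance: in the Southern Hemisphere the Coriolis force deflects motion to the left, so the geostrophic wind blows 90° to the left of the pressure-gradient force (low pressure on the right).
Rotating 315° by 90° counterclockwise gives 225° — the wind blows toward the southwest.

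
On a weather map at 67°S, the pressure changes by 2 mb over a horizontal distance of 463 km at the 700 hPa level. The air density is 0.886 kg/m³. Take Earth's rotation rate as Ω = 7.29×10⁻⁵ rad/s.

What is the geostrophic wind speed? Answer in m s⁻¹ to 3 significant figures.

Coriolis parameter at 67°S:
f = 2Ω sin φ = 2 × 7.29×10⁻⁵ × sin 67° = 1.34×10⁻⁴ s⁻¹
Pressure gradient: |∂P/∂n| = 200 Pa / 463000 m = 4.32×10⁻⁴ Pa/m
Geostrophic balance (pressure-gradient force = Coriolis force):
V_g = (1/(fρ)) |∂P/∂n| = 4.32×10⁻⁴ / (1.34×10⁻⁴ × 0.886) = 3.63 m/s

3.63 m s⁻¹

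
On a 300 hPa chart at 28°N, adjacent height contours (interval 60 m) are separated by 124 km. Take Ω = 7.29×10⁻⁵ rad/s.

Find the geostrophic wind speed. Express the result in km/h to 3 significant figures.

Coriolis parameter at 28°N:
f = 2Ω sin φ = 2 × 7.29×10⁻⁵ × sin 28° = 6.84×10⁻⁵ s⁻¹
Height gradient: |∂Z/∂n| = 60 m / 124000 m = 4.84×10⁻⁴
On a pressure surface, geostrophic balance gives V_g = (g/f)|∂Z/∂n|:
V_g = 9.81 × 4.84×10⁻⁴ / 6.84×10⁻⁵ = 69.3 m/s
Converting: 69.3 m/s × 3.6 = 250 km/h

250 km/h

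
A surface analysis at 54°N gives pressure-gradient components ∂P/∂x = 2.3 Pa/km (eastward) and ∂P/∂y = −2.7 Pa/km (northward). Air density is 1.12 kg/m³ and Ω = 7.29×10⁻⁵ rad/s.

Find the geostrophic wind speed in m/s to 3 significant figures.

26.8 m/s

Coriolis parameter at 54°N:
f = 2Ω sin φ = 2 × 7.29×10⁻⁵ × sin 54° = 1.18×10⁻⁴ s⁻¹
Component geostrophic relations (x east, y north):
u_g = −(1/(fρ)) ∂P/∂y,  v_g = (1/(fρ)) ∂P/∂x
u_g = −(−2.7×10⁻³)/(1.18×10⁻⁴ × 1.12) = 20.4 m/s;  v_g = (2.3×10⁻³)/(1.18×10⁻⁴ × 1.12) = 17.4 m/s
|V_g| = √(u_g² + v_g²) = 26.8 m/s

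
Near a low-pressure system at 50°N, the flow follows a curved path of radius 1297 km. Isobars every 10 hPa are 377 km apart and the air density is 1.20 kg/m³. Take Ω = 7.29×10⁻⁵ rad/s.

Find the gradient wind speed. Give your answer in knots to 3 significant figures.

Coriolis parameter at 50°N:
f = 2Ω sin φ = 2 × 7.29×10⁻⁵ × sin 50° = 1.12×10⁻⁴ s⁻¹
Pressure gradient: |∂P/∂n| = 1000 Pa / 377000 m = 2.65×10⁻³ Pa/m
Geostrophic speed: V_g = |∂P/∂n|/(fρ) = 2.65×10⁻³/(1.12×10⁻⁴ × 1.20) = 19.8 m/s
Around a low, centrifugal force acts outward with Coriolis, so pressure-gradient force balances both:
(1/ρ)|∂P/∂n| = fV + V²/R  →  V² + fR·V − fR·V_g = 0
With fR = 1.12×10⁻⁴ × 1297×10³ m = 145 m/s:
V = [−fR + √((fR)² + 4 fR V_g)]/2 = [−145 + √(145² + 4×145×19.8)]/2 = 17.6 m/s
Subgeostrophic (V < V_g = 19.8 m/s), as expected around a low.
Converting: 17.6 m/s × 1.944 = 34.3 knots

34.3 knots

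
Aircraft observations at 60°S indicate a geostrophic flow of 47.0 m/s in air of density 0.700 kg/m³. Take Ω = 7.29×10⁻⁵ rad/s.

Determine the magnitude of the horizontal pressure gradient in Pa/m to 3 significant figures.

Coriolis parameter at 60°S:
f = 2Ω sin φ = 2 × 7.29×10⁻⁵ × sin 60° = 1.26×10⁻⁴ s⁻¹
Geostrophic balance rearranged: |∂P/∂n| = f ρ V_g
|∂P/∂n| = 1.26×10⁻⁴ × 0.700 × 47.0 = 4.15×10⁻³ Pa/m

4.15×10⁻³ Pa/m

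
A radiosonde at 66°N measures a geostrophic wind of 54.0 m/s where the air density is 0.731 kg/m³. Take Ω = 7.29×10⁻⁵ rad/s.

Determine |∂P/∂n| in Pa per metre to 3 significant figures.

Coriolis parameter at 66°N:
f = 2Ω sin φ = 2 × 7.29×10⁻⁵ × sin 66° = 1.33×10⁻⁴ s⁻¹
Geostrophic balance rearranged: |∂P/∂n| = f ρ V_g
|∂P/∂n| = 1.33×10⁻⁴ × 0.731 × 54.0 = 5.26×10⁻³ Pa/m

5.26×10⁻³ Pa/m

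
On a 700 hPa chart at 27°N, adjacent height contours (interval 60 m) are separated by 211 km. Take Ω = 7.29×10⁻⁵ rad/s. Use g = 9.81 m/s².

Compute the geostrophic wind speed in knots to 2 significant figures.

Coriolis parameter at 27°N:
f = 2Ω sin φ = 2 × 7.29×10⁻⁵ × sin 27° = 6.62×10⁻⁵ s⁻¹
Height gradient: |∂Z/∂n| = 60 m / 211000 m = 2.84×10⁻⁴
On a pressure surface, geostrophic balance gives V_g = (g/f)|∂Z/∂n|:
V_g = 9.81 × 2.84×10⁻⁴ / 6.62×10⁻⁵ = 42.1 m/s
Converting: 42.1 m/s × 1.944 = 82 knots

82 knots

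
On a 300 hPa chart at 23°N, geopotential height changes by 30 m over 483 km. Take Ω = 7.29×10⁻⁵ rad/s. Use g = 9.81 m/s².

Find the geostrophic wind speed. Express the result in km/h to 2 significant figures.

Coriolis parameter at 23°N:
f = 2Ω sin φ = 2 × 7.29×10⁻⁵ × sin 23° = 5.70×10⁻⁵ s⁻¹
Height gradient: |∂Z/∂n| = 30 m / 483000 m = 6.21×10⁻⁵
On a pressure surface, geostrophic balance gives V_g = (g/f)|∂Z/∂n|:
V_g = 9.81 × 6.21×10⁻⁵ / 5.70×10⁻⁵ = 10.7 m/s
Converting: 10.7 m/s × 3.6 = 39 km/h

39 km/h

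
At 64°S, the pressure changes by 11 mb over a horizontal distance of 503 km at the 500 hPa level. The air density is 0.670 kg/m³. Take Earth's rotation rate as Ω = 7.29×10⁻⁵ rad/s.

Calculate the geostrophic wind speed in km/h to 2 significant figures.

90 km/h

Coriolis parameter at 64°S:
f = 2Ω sin φ = 2 × 7.29×10⁻⁵ × sin 64° = 1.31×10⁻⁴ s⁻¹
Pressure gradient: |∂P/∂n| = 1100 Pa / 503000 m = 2.19×10⁻³ Pa/m
Geostrophic balance (pressure-gradient force = Coriolis force):
V_g = (1/(fρ)) |∂P/∂n| = 2.19×10⁻³ / (1.31×10⁻⁴ × 0.670) = 24.9 m/s
Converting: 24.9 m/s × 3.6 = 90 km/h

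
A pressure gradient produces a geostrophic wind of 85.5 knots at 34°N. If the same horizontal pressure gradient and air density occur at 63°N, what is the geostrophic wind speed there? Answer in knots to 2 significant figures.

54 knots

With the same pressure gradient and density, V_g ∝ 1/f ∝ 1/sin φ.
V₂ = V₁ · sin φ₁ / sin φ₂ = 85.5 × sin 34° / sin 63°
V₂ = 85.5 × 0.5592/0.8910 = 54 knots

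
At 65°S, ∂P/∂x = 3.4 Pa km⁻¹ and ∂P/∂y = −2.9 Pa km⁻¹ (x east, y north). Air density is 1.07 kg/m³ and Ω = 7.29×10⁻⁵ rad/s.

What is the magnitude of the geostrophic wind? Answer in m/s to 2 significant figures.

Coriolis parameter at 65°S:
f = 2Ω sin φ = 2 × 7.29×10⁻⁵ × sin 65° = 1.32×10⁻⁴ s⁻¹
In the Southern Hemisphere f is negative: f = −1.32×10⁻⁴ s⁻¹.
Component geostrophic relations (x east, y north):
u_g = −(1/(fρ)) ∂P/∂y,  v_g = (1/(fρ)) ∂P/∂x
u_g = −(−2.9×10⁻³)/(−1.32×10⁻⁴ × 1.07) = −20.5 m/s;  v_g = (3.4×10⁻³)/(−1.32×10⁻⁴ × 1.07) = −24.0 m/s
|V_g| = √(u_g² + v_g²) = 31.6 m/s

32 m/s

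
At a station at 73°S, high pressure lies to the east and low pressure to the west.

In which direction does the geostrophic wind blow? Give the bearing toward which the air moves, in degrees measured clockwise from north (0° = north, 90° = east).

180°

The pressure-gradient force points toward the west (bearing 270°).
Geostrophic balance: in the Southern Hemisphere the Coriolis force deflects motion to the left, so the geostrophic wind blows 90° to the left of the pressure-gradient force (low pressure on the right).
Rotating 270° by 90° counterclockwise gives 180° — the wind blows toward the south.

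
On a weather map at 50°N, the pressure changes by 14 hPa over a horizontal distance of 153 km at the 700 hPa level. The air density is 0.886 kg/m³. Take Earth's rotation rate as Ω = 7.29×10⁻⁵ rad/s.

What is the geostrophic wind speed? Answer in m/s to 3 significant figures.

Coriolis parameter at 50°N:
f = 2Ω sin φ = 2 × 7.29×10⁻⁵ × sin 50° = 1.12×10⁻⁴ s⁻¹
Pressure gradient: |∂P/∂n| = 1400 Pa / 153000 m = 9.15×10⁻³ Pa/m
Geostrophic balance (pressure-gradient force = Coriolis force):
V_g = (1/(fρ)) |∂P/∂n| = 9.15×10⁻³ / (1.12×10⁻⁴ × 0.886) = 92.5 m/s

92.5 m/s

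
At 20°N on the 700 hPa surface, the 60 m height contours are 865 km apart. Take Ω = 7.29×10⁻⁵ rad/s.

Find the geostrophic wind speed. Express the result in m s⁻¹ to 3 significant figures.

13.6 m s⁻¹

Coriolis parameter at 20°N:
f = 2Ω sin φ = 2 × 7.29×10⁻⁵ × sin 20° = 4.99×10⁻⁵ s⁻¹
Height gradient: |∂Z/∂n| = 60 m / 865000 m = 6.94×10⁻⁵
On a pressure surface, geostrophic balance gives V_g = (g/f)|∂Z/∂n|:
V_g = 9.81 × 6.94×10⁻⁵ / 4.99×10⁻⁵ = 13.6 m/s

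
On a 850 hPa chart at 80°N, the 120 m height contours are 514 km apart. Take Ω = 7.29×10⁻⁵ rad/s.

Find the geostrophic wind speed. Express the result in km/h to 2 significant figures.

57 km/h

Coriolis parameter at 80°N:
f = 2Ω sin φ = 2 × 7.29×10⁻⁵ × sin 80° = 1.44×10⁻⁴ s⁻¹
Height gradient: |∂Z/∂n| = 120 m / 514000 m = 2.33×10⁻⁴
On a pressure surface, geostrophic balance gives V_g = (g/f)|∂Z/∂n|:
V_g = 9.81 × 2.33×10⁻⁴ / 1.44×10⁻⁴ = 16.0 m/s
Converting: 16.0 m/s × 3.6 = 57 km/h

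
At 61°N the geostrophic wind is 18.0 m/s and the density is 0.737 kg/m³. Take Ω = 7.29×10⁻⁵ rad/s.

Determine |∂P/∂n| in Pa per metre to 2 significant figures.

Coriolis parameter at 61°N:
f = 2Ω sin φ = 2 × 7.29×10⁻⁵ × sin 61° = 1.28×10⁻⁴ s⁻¹
Geostrophic balance rearranged: |∂P/∂n| = f ρ V_g
|∂P/∂n| = 1.28×10⁻⁴ × 0.737 × 18.0 = 1.69×10⁻³ Pa/m

1.7×10⁻³ Pa/m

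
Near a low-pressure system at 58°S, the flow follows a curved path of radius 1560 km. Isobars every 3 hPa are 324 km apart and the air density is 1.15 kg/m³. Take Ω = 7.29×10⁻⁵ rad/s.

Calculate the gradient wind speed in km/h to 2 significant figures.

Coriolis parameter at 58°S:
f = 2Ω sin φ = 2 × 7.29×10⁻⁵ × sin 58° = 1.24×10⁻⁴ s⁻¹
Pressure gradient: |∂P/∂n| = 300 Pa / 324000 m = 9.26×10⁻⁴ Pa/m
Geostrophic speed: V_g = |∂P/∂n|/(fρ) = 9.26×10⁻⁴/(1.24×10⁻⁴ × 1.15) = 6.51 m/s
Around a low, centrifugal force acts outward with Coriolis, so pressure-gradient force balances both:
(1/ρ)|∂P/∂n| = fV + V²/R  →  V² + fR·V − fR·V_g = 0
With fR = 1.24×10⁻⁴ × 1560×10³ m = 193 m/s:
V = [−fR + √((fR)² + 4 fR V_g)]/2 = [−193 + √(193² + 4×193×6.51)]/2 = 6.31 m/s
Subgeostrophic (V < V_g = 6.51 m/s), as expected around a low.
Converting: 6.31 m/s × 3.6 = 23 km/h

23 km/h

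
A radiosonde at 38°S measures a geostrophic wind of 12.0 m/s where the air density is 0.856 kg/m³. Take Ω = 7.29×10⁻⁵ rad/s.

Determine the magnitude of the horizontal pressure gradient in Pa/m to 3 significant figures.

9.22×10⁻⁴ Pa/m

Coriolis parameter at 38°S:
f = 2Ω sin φ = 2 × 7.29×10⁻⁵ × sin 38° = 8.98×10⁻⁵ s⁻¹
Geostrophic balance rearranged: |∂P/∂n| = f ρ V_g
|∂P/∂n| = 8.98×10⁻⁵ × 0.856 × 12.0 = 9.22×10⁻⁴ Pa/m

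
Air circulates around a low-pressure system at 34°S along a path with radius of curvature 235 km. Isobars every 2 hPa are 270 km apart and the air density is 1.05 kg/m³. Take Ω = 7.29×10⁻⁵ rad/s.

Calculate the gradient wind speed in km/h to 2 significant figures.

Coriolis parameter at 34°S:
f = 2Ω sin φ = 2 × 7.29×10⁻⁵ × sin 34° = 8.15×10⁻⁵ s⁻¹
Pressure gradient: |∂P/∂n| = 200 Pa / 270000 m = 7.41×10⁻⁴ Pa/m
Geostrophic speed: V_g = |∂P/∂n|/(fρ) = 7.41×10⁻⁴/(8.15×10⁻⁵ × 1.05) = 8.65 m/s
Around a low, centrifugal force acts outward with Coriolis, so pressure-gradient force balances both:
(1/ρ)|∂P/∂n| = fV + V²/R  →  V² + fR·V − fR·V_g = 0
With fR = 8.15×10⁻⁵ × 235×10³ m = 19.2 m/s:
V = [−fR + √((fR)² + 4 fR V_g)]/2 = [−19.2 + √(19.2² + 4×19.2×8.65)]/2 = 6.47 m/s
Subgeostrophic (V < V_g = 8.65 m/s), as expected around a low.
Converting: 6.47 m/s × 3.6 = 23 km/h

23 km/h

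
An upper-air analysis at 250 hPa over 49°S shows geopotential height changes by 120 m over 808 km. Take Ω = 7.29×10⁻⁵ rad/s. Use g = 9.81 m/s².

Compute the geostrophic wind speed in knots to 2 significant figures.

Coriolis parameter at 49°S:
f = 2Ω sin φ = 2 × 7.29×10⁻⁵ × sin 49° = 1.10×10⁻⁴ s⁻¹
Height gradient: |∂Z/∂n| = 120 m / 808000 m = 1.49×10⁻⁴
On a pressure surface, geostrophic balance gives V_g = (g/f)|∂Z/∂n|:
V_g = 9.81 × 1.49×10⁻⁴ / 1.10×10⁻⁴ = 13.2 m/s
Converting: 13.2 m/s × 1.944 = 26 knots

26 knots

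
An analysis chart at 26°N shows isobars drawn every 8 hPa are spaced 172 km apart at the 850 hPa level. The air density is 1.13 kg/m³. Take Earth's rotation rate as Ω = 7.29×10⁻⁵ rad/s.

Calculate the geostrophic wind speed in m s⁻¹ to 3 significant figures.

Coriolis parameter at 26°N:
f = 2Ω sin φ = 2 × 7.29×10⁻⁵ × sin 26° = 6.39×10⁻⁵ s⁻¹
Pressure gradient: |∂P/∂n| = 800 Pa / 172000 m = 4.65×10⁻³ Pa/m
Geostrophic balance (pressure-gradient force = Coriolis force):
V_g = (1/(fρ)) |∂P/∂n| = 4.65×10⁻³ / (6.39×10⁻⁵ × 1.13) = 64.4 m/s

64.4 m s⁻¹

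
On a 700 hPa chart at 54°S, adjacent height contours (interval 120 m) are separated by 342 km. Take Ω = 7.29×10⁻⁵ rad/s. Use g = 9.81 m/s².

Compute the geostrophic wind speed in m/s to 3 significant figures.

Coriolis parameter at 54°S:
f = 2Ω sin φ = 2 × 7.29×10⁻⁵ × sin 54° = 1.18×10⁻⁴ s⁻¹
Height gradient: |∂Z/∂n| = 120 m / 342000 m = 3.51×10⁻⁴
On a pressure surface, geostrophic balance gives V_g = (g/f)|∂Z/∂n|:
V_g = 9.81 × 3.51×10⁻⁴ / 1.18×10⁻⁴ = 29.2 m/s

29.2 m/s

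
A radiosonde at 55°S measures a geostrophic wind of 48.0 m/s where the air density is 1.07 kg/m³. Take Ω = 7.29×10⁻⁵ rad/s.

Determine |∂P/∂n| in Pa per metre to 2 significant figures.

Coriolis parameter at 55°S:
f = 2Ω sin φ = 2 × 7.29×10⁻⁵ × sin 55° = 1.19×10⁻⁴ s⁻¹
Geostrophic balance rearranged: |∂P/∂n| = f ρ V_g
|∂P/∂n| = 1.19×10⁻⁴ × 1.07 × 48.0 = 6.13×10⁻³ Pa/m

6.1×10⁻³ Pa/m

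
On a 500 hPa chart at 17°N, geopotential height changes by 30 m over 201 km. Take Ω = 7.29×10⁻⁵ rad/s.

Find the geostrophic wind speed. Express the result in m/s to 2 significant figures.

34 m/s

Coriolis parameter at 17°N:
f = 2Ω sin φ = 2 × 7.29×10⁻⁵ × sin 17° = 4.26×10⁻⁵ s⁻¹
Height gradient: |∂Z/∂n| = 30 m / 201000 m = 1.49×10⁻⁴
On a pressure surface, geostrophic balance gives V_g = (g/f)|∂Z/∂n|:
V_g = 9.81 × 1.49×10⁻⁴ / 4.26×10⁻⁵ = 34.3 m/s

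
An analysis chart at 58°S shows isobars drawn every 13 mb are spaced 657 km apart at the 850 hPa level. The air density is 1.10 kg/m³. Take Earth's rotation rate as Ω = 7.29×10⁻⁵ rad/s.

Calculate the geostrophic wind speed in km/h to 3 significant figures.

52.4 km/h

Coriolis parameter at 58°S:
f = 2Ω sin φ = 2 × 7.29×10⁻⁵ × sin 58° = 1.24×10⁻⁴ s⁻¹
Pressure gradient: |∂P/∂n| = 1300 Pa / 657000 m = 1.98×10⁻³ Pa/m
Geostrophic balance (pressure-gradient force = Coriolis force):
V_g = (1/(fρ)) |∂P/∂n| = 1.98×10⁻³ / (1.24×10⁻⁴ × 1.10) = 14.5 m/s
Converting: 14.5 m/s × 3.6 = 52.4 km/h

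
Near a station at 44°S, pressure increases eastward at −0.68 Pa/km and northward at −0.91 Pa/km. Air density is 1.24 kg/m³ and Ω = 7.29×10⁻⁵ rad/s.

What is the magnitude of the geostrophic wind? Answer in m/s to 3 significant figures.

Coriolis parameter at 44°S:
f = 2Ω sin φ = 2 × 7.29×10⁻⁵ × sin 44° = 1.01×10⁻⁴ s⁻¹
In the Southern Hemisphere f is negative: f = −1.01×10⁻⁴ s⁻¹.
Component geostrophic relations (x east, y north):
u_g = −(1/(fρ)) ∂P/∂y,  v_g = (1/(fρ)) ∂P/∂x
u_g = −(−0.91×10⁻³)/(−1.01×10⁻⁴ × 1.24) = −7.25 m/s;  v_g = (−0.68×10⁻³)/(−1.01×10⁻⁴ × 1.24) = 5.41 m/s
|V_g| = √(u_g² + v_g²) = 9.05 m/s

9.05 m/s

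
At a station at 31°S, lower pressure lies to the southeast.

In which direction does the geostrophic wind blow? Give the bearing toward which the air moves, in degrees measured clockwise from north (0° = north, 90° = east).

The pressure-gradient force points toward the southeast (bearing 135°).
Geostrophic balance: in the Southern Hemisphere the Coriolis force deflects motion to the left, so the geostrophic wind blows 90° to the left of the pressure-gradient force (low pressure on the right).
Rotating 135° by 90° counterclockwise gives 045° — the wind blows toward the northeast.

045°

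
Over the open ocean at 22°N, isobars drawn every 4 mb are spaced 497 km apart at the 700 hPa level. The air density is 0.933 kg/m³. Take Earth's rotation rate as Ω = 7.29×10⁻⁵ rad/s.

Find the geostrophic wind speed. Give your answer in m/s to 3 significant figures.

15.8 m/s

Coriolis parameter at 22°N:
f = 2Ω sin φ = 2 × 7.29×10⁻⁵ × sin 22° = 5.46×10⁻⁵ s⁻¹
Pressure gradient: |∂P/∂n| = 400 Pa / 497000 m = 8.05×10⁻⁴ Pa/m
Geostrophic balance (pressure-gradient force = Coriolis force):
V_g = (1/(fρ)) |∂P/∂n| = 8.05×10⁻⁴ / (5.46×10⁻⁵ × 0.933) = 15.8 m/s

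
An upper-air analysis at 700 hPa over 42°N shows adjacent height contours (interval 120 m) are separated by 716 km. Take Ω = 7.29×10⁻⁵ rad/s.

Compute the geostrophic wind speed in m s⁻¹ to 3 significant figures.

16.9 m s⁻¹

Coriolis parameter at 42°N:
f = 2Ω sin φ = 2 × 7.29×10⁻⁵ × sin 42° = 9.76×10⁻⁵ s⁻¹
Height gradient: |∂Z/∂n| = 120 m / 716000 m = 1.68×10⁻⁴
On a pressure surface, geostrophic balance gives V_g = (g/f)|∂Z/∂n|:
V_g = 9.81 × 1.68×10⁻⁴ / 9.76×10⁻⁵ = 16.9 m/s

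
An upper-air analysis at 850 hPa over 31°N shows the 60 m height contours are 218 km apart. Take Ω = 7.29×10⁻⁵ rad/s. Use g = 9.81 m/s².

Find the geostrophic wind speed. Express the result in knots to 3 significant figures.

Coriolis parameter at 31°N:
f = 2Ω sin φ = 2 × 7.29×10⁻⁵ × sin 31° = 7.51×10⁻⁵ s⁻¹
Height gradient: |∂Z/∂n| = 60 m / 218000 m = 2.75×10⁻⁴
On a pressure surface, geostrophic balance gives V_g = (g/f)|∂Z/∂n|:
V_g = 9.81 × 2.75×10⁻⁴ / 7.51×10⁻⁵ = 36.0 m/s
Converting: 36.0 m/s × 1.944 = 69.9 knots

69.9 knots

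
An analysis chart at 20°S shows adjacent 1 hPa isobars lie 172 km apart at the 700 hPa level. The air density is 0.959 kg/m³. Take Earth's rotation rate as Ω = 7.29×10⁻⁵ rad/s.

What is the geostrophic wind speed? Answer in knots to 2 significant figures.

24 knots

Coriolis parameter at 20°S:
f = 2Ω sin φ = 2 × 7.29×10⁻⁵ × sin 20° = 4.99×10⁻⁵ s⁻¹
Pressure gradient: |∂P/∂n| = 100 Pa / 172000 m = 5.81×10⁻⁴ Pa/m
Geostrophic balance (pressure-gradient force = Coriolis force):
V_g = (1/(fρ)) |∂P/∂n| = 5.81×10⁻⁴ / (4.99×10⁻⁵ × 0.959) = 12.2 m/s
Converting: 12.2 m/s × 1.944 = 24 knots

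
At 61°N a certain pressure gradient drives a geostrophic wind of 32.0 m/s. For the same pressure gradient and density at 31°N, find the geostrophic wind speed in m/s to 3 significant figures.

With the same pressure gradient and density, V_g ∝ 1/f ∝ 1/sin φ.
V₂ = V₁ · sin φ₁ / sin φ₂ = 32.0 × sin 61° / sin 31°
V₂ = 32.0 × 0.8746/0.5150 = 54.3 m/s

54.3 m/s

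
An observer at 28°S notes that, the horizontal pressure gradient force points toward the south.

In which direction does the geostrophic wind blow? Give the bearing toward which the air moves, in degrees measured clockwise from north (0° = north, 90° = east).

The pressure-gradient force points toward the south (bearing 180°).
Geostrophic balance: in the Southern Hemisphere the Coriolis force deflects motion to the left, so the geostrophic wind blows 90° to the left of the pressure-gradient force (low pressure on the right).
Rotating 180° by 90° counterclockwise gives 090° — the wind blows toward the east.

090°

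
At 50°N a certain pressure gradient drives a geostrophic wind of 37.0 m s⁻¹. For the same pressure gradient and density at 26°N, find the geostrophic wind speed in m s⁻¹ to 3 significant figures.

64.7 m s⁻¹

With the same pressure gradient and density, V_g ∝ 1/f ∝ 1/sin φ.
V₂ = V₁ · sin φ₁ / sin φ₂ = 37.0 × sin 50° / sin 26°
V₂ = 37.0 × 0.7660/0.4384 = 64.7 m s⁻¹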